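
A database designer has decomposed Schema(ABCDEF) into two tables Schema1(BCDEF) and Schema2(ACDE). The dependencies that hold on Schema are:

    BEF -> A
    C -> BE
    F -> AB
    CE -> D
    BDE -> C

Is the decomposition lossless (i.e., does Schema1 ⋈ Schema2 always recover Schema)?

No

Common attributes: Schema1 ∩ Schema2 = {CDE}.
Closure of {CDE}: C → BE applies, adding B. So (CDE)⁺ = {BCDE}.
The closure contains neither all of Schema1 = {BCDEF} nor all of Schema2 = {ACDE}, so the common attributes are not a superkey of either fragment. The join is lossy.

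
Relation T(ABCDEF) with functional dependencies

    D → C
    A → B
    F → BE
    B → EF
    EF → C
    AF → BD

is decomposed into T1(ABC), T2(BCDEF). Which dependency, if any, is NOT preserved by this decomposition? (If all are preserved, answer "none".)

Check AF → BD: no single fragment contains all of {ABDF}, and the restricted closure of {AF} across the fragments never reaches {BD}.
D → C is preserved.
A → B is preserved.
F → BE is preserved.
B → EF is preserved.
EF → C is preserved.

AF → BD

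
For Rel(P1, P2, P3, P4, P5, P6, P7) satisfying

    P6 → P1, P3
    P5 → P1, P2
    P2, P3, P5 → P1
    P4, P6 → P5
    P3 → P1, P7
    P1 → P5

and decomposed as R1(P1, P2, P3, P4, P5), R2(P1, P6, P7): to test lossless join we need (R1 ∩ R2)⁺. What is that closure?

R1 ∩ R2 = {P1}.
P1 → P5 applies, adding P5
P5 → P1, P2 applies, adding P2
Closure: {P1, P2, P5}.

P1, P2, P5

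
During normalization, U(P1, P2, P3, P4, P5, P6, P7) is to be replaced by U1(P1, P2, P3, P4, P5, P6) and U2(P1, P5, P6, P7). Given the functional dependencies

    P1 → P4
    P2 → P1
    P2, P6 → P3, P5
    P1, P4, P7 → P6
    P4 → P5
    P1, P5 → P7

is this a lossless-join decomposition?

Yes

Common attributes: U1 ∩ U2 = {P1, P5, P6}.
Closure of {P1, P5, P6}: P1 → P4 applies, adding P4; P1, P5 → P7 applies, adding P7. So (P1, P5, P6)⁺ = {P1, P4, P5, P6, P7}.
This closure contains every attribute of U2, so U1 ∩ U2 → U2. The join is lossless.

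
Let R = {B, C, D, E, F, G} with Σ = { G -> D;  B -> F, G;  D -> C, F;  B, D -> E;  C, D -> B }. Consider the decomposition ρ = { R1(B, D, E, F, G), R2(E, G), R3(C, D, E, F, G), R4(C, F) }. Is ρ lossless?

Yes

Chase test. Columns are B, C, D, E, F, G; row i has aⱼ where attribute j ∈ Ri, else bᵢⱼ.
Initial tableau (one row per fragment):
  row 1: a1 b12 a3 a4 a5 a6
  row 2: b21 b22 b23 a4 b25 a6
  row 3: b31 a2 a3 a4 a5 a6
  row 4: b41 a2 b43 b44 a5 b46
Rows 1 and 2 agree on G; apply G→D and equate their D entries.
Rows 1 and 2 agree on D; apply D→C, F and equate their C, F entries.
Rows 1 and 3 agree on D; apply D→C, F and equate their C, F entries.
Rows 1 and 2 agree on C, D; apply C, D→B and equate their B entries.
Rows 1 and 3 agree on C, D; apply C, D→B and equate their B entries.
Row 1 is now all distinguished symbols — the join is lossless.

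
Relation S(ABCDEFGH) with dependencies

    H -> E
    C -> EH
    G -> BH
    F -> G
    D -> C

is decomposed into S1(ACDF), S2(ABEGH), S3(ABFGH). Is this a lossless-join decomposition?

Chase test. Columns are ABCDEFGH; row i has aⱼ where attribute j ∈ Si, else bᵢⱼ.
Initial tableau (one row per fragment):
  row 1: a1 b12 a3 a4 b15 a6 b17 b18
  row 2: a1 a2 b23 b24 a5 b26 a7 a8
  row 3: a1 a2 b33 b34 b35 a6 a7 a8
Rows 2 and 3 agree on H; apply H→E and equate their E entries.
Rows 1 and 3 agree on F; apply F→G and equate their G entries.
Rows 1 and 2 agree on G; apply G→BH and equate their BH entries.
Rows 1 and 2 agree on H; apply H→E and equate their E entries.
Row 1 is now all distinguished symbols — the join is lossless.

Yes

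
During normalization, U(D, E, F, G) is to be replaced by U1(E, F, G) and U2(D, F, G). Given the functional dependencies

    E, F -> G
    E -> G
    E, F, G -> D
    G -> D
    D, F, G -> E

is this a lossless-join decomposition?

Yes

Common attributes: U1 ∩ U2 = {F, G}.
Closure of {F, G}: G → D applies, adding D; D, F, G → E applies, adding E. So (F, G)⁺ = {D, E, F, G}.
This closure contains every attribute of U1, so U1 ∩ U2 → U1. The join is lossless.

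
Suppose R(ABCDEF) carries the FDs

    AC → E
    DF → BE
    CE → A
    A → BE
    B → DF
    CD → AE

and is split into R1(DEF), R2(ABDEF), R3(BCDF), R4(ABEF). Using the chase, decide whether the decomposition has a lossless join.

No

Chase test. Columns are ABCDEF; row i has aⱼ where attribute j ∈ Ri, else bᵢⱼ.
Initial tableau (one row per fragment):
  row 1: b11 b12 b13 a4 a5 a6
  row 2: a1 a2 b23 a4 a5 a6
  row 3: b31 a2 a3 a4 b35 a6
  row 4: a1 a2 b43 b44 a5 a6
Rows 1 and 2 agree on DF; apply DF→BE and equate their BE entries.
Rows 1 and 3 agree on DF; apply DF→BE and equate their BE entries.
Rows 1 and 4 agree on B; apply B→DF and equate their DF entries.
No row becomes fully distinguished — the join is lossy.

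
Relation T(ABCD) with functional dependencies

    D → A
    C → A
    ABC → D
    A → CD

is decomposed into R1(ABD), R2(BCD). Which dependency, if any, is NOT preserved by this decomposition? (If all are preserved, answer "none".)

D → A lies within R1.
C → A: restricted closure across fragments reaches A.
ABC → D: restricted closure across fragments reaches D.
A → CD: restricted closure across fragments reaches CD.
Every dependency is enforceable on the fragments, so the decomposition is dependency-preserving.

none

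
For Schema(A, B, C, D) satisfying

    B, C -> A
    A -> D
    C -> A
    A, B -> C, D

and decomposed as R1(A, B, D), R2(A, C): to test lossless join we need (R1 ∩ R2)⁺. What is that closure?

R1 ∩ R2 = {A}.
A → D applies, adding D
Closure: {A, D}.

A, D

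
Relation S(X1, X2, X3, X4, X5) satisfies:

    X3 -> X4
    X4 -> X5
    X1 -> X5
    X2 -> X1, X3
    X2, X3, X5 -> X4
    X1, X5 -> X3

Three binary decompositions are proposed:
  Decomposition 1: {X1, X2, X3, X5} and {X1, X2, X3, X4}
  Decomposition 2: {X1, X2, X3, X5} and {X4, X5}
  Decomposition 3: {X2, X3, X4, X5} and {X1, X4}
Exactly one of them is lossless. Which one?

Decomposition 1: common = {X1, X2, X3}, closure = {X1, X2, X3, X4, X5} → lossless.
Decomposition 2: common = {X5}, closure = {X5} → lossy.
Decomposition 3: common = {X4}, closure = {X4, X5} → lossy.

Decomposition 1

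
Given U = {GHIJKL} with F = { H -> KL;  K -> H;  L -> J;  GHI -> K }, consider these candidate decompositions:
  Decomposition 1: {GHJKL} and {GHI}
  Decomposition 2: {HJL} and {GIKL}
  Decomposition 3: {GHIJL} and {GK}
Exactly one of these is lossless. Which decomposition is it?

Decomposition 1: common = {GH}, closure = {GHJKL} → lossless.
Decomposition 2: common = {L}, closure = {JL} → lossy.
Decomposition 3: common = {G}, closure = {G} → lossy.

Decomposition 1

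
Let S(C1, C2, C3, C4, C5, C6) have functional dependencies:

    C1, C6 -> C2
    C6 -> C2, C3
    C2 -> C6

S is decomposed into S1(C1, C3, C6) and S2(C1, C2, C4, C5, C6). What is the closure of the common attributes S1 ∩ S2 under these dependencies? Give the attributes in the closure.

S1 ∩ S2 = {C1, C6}.
C1, C6 → C2 applies, adding C2
C6 → C2, C3 applies, adding C3
Closure: {C1, C2, C3, C6}.

C1, C2, C3, C6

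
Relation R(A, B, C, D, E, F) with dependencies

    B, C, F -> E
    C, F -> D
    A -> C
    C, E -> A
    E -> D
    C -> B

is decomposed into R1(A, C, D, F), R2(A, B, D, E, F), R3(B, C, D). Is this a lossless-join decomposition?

Yes

Chase test. Columns are A, B, C, D, E, F; row i has aⱼ where attribute j ∈ Ri, else bᵢⱼ.
Initial tableau (one row per fragment):
  row 1: a1 b12 a3 a4 b15 a6
  row 2: a1 a2 b23 a4 a5 a6
  row 3: b31 a2 a3 a4 b35 b36
Rows 1 and 2 agree on A; apply A→C and equate their C entries.
Rows 1 and 2 agree on C; apply C→B and equate their B entries.
Rows 1 and 2 agree on B, C, F; apply B, C, F→E and equate their E entries.
Row 1 is now all distinguished symbols — the join is lossless.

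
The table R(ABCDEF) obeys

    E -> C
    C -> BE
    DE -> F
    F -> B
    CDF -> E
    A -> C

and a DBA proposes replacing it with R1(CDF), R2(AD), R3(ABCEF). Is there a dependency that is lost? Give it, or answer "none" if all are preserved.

none

E → C lies within R3.
C → BE lies within R3.
DE → F: restricted closure across fragments reaches F.
F → B lies within R3.
CDF → E: restricted closure across fragments reaches E.
A → C lies within R3.
Every dependency is enforceable on the fragments, so the decomposition is dependency-preserving.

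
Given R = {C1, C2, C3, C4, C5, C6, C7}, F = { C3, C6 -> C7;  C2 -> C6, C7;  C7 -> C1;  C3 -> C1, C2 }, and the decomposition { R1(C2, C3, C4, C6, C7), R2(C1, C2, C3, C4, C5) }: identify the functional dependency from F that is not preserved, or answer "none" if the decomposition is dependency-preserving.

Check C7 → C1: no single fragment contains all of {C1, C7}, and the restricted closure of {C7} across the fragments never reaches {C1}.
C3, C6 → C7 is preserved.
C2 → C6, C7 is preserved.
C3 → C1, C2 is preserved.

C7 -> C1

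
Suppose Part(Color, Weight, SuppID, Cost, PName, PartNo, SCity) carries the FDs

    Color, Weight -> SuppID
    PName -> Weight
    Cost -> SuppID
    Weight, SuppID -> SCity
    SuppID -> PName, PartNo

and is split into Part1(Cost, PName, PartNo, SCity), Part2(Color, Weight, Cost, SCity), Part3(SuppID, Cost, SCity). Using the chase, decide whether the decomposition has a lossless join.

Chase test. Columns are Color, Weight, SuppID, Cost, PName, PartNo, SCity; row i has aⱼ where attribute j ∈ Parti, else bᵢⱼ.
Initial tableau (one row per fragment):
  row 1: b11 b12 b13 a4 a5 a6 a7
  row 2: a1 a2 b23 a4 b25 b26 a7
  row 3: b31 b32 a3 a4 b35 b36 a7
Rows 1 and 2 agree on Cost; apply Cost→SuppID and equate their SuppID entries.
Rows 1 and 3 agree on Cost; apply Cost→SuppID and equate their SuppID entries.
Rows 1 and 2 agree on SuppID; apply SuppID→PName, PartNo and equate their PName, PartNo entries.
Rows 1 and 3 agree on SuppID; apply SuppID→PName, PartNo and equate their PName, PartNo entries.
Rows 1 and 2 agree on PName; apply PName→Weight and equate their Weight entries.
Rows 1 and 3 agree on PName; apply PName→Weight and equate their Weight entries.
Row 2 is now all distinguished symbols — the join is lossless.

Yes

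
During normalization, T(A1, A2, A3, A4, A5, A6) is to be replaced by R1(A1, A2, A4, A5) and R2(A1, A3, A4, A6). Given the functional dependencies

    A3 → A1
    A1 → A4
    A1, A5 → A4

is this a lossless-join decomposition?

No

Common attributes: R1 ∩ R2 = {A1, A4}.
No dependency enlarges {A1, A4}, so (A1, A4)⁺ = {A1, A4}.
The closure contains neither all of R1 = {A1, A2, A4, A5} nor all of R2 = {A1, A3, A4, A6}, so the common attributes are not a superkey of either fragment. The join is lossy.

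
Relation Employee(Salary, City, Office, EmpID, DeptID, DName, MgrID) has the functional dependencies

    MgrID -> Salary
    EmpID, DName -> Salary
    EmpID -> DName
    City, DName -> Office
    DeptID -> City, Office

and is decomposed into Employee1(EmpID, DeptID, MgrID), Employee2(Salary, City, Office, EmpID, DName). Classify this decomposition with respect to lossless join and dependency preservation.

Lossless test: (EmpID)⁺ = {Salary, EmpID, DName}, which is a superkey of neither fragment — lossy.
Dependency preservation: the restricted closure of {MgrID} across the fragments never reaches {Salary}, so MgrID → Salary cannot be enforced without a join — not preserved.

lossy and not dependency-preserving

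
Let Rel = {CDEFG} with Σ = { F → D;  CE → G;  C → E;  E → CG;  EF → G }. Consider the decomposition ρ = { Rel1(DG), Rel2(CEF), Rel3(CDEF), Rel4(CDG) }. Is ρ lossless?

Yes

Chase test. Columns are CDEFG; row i has aⱼ where attribute j ∈ Reli, else bᵢⱼ.
Initial tableau (one row per fragment):
  row 1: b11 a2 b13 b14 a5
  row 2: a1 b22 a3 a4 b25
  row 3: a1 a2 a3 a4 b35
  row 4: a1 a2 b43 b44 a5
Rows 2 and 3 agree on F; apply F→D and equate their D entries.
Rows 2 and 3 agree on CE; apply CE→G and equate their G entries.
Rows 2 and 4 agree on C; apply C→E and equate their E entries.
Rows 2 and 4 agree on E; apply E→CG and equate their CG entries.
Row 2 is now all distinguished symbols — the join is lossless.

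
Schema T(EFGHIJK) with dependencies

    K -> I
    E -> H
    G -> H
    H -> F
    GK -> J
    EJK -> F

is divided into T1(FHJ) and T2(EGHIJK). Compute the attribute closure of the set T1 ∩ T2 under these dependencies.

T1 ∩ T2 = {HJ}.
H → F applies, adding F
Closure: {FHJ}.

FHJ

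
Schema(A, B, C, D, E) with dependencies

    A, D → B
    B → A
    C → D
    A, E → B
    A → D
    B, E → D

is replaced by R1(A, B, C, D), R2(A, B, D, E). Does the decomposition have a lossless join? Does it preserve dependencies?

Lossless test: (A, B, D)⁺ = {A, B, D}, which is a superkey of neither fragment — lossy.
Dependency preservation: every FD's attributes lie within a single fragment, so each can be enforced locally — preserved.

lossy but dependency-preserving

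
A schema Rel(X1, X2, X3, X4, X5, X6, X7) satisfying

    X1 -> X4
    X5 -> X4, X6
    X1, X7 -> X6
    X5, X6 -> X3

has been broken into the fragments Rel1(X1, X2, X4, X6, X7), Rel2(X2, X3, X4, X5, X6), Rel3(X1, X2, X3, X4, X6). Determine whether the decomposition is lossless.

Chase test. Columns are X1, X2, X3, X4, X5, X6, X7; row i has aⱼ where attribute j ∈ Reli, else bᵢⱼ.
Initial tableau (one row per fragment):
  row 1: a1 a2 b13 a4 b15 a6 a7
  row 2: b21 a2 a3 a4 a5 a6 b27
  row 3: a1 a2 a3 a4 b35 a6 b37
No row becomes fully distinguished — the join is lossy.

No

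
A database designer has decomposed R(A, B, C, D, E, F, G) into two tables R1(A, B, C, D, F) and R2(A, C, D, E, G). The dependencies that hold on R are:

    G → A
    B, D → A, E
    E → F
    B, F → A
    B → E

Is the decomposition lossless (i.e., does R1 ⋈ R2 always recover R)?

No

Common attributes: R1 ∩ R2 = {A, C, D}.
No dependency enlarges {A, C, D}, so (A, C, D)⁺ = {A, C, D}.
The closure contains neither all of R1 = {A, B, C, D, F} nor all of R2 = {A, C, D, E, G}, so the common attributes are not a superkey of either fragment. The join is lossy.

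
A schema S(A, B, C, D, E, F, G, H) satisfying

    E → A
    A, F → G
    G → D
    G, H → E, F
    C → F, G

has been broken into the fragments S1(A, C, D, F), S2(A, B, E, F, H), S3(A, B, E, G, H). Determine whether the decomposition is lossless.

No

Chase test. Columns are A, B, C, D, E, F, G, H; row i has aⱼ where attribute j ∈ Si, else bᵢⱼ.
Initial tableau (one row per fragment):
  row 1: a1 b12 a3 a4 b15 a6 b17 b18
  row 2: a1 a2 b23 b24 a5 a6 b27 a8
  row 3: a1 a2 b33 b34 a5 b36 a7 a8
Rows 1 and 2 agree on A, F; apply A, F→G and equate their G entries.
Rows 1 and 2 agree on G; apply G→D and equate their D entries.
No row becomes fully distinguished — the join is lossy.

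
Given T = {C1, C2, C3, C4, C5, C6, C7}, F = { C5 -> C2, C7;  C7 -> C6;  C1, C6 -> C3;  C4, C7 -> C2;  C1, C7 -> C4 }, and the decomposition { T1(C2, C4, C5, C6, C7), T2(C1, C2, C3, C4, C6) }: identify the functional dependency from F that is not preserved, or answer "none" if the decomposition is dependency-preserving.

Check C1, C7 → C4: no single fragment contains all of {C1, C4, C7}, and the restricted closure of {C1, C7} across the fragments never reaches {C4}.
C5 → C2, C7 is preserved.
C7 → C6 is preserved.
C1, C6 → C3 is preserved.
C4, C7 → C2 is preserved.

C1, C7 -> C4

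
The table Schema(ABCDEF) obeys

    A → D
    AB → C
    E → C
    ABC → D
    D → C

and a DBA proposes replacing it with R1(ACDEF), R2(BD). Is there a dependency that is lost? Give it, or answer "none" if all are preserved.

none

A → D lies within R1.
AB → C: restricted closure across fragments reaches C.
E → C lies within R1.
ABC → D: restricted closure across fragments reaches D.
D → C lies within R1.
Every dependency is enforceable on the fragments, so the decomposition is dependency-preserving.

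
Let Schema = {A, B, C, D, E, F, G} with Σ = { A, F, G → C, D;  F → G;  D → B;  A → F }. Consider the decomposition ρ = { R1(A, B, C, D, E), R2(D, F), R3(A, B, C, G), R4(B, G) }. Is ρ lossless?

No

Chase test. Columns are A, B, C, D, E, F, G; row i has aⱼ where attribute j ∈ Ri, else bᵢⱼ.
Initial tableau (one row per fragment):
  row 1: a1 a2 a3 a4 a5 b16 b17
  row 2: b21 b22 b23 a4 b25 a6 b27
  row 3: a1 a2 a3 b34 b35 b36 a7
  row 4: b41 a2 b43 b44 b45 b46 a7
Rows 1 and 2 agree on D; apply D→B and equate their B entries.
Rows 1 and 3 agree on A; apply A→F and equate their F entries.
Rows 1 and 3 agree on F; apply F→G and equate their G entries.
Rows 1 and 3 agree on A, F, G; apply A, F, G→C, D and equate their C, D entries.
No row becomes fully distinguished — the join is lossy.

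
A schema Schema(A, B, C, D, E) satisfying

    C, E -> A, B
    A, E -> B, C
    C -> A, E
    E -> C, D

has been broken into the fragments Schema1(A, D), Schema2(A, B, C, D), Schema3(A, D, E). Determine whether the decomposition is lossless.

No

Chase test. Columns are A, B, C, D, E; row i has aⱼ where attribute j ∈ Schemai, else bᵢⱼ.
Initial tableau (one row per fragment):
  row 1: a1 b12 b13 a4 b15
  row 2: a1 a2 a3 a4 b25
  row 3: a1 b32 b33 a4 a5
No row becomes fully distinguished — the join is lossy.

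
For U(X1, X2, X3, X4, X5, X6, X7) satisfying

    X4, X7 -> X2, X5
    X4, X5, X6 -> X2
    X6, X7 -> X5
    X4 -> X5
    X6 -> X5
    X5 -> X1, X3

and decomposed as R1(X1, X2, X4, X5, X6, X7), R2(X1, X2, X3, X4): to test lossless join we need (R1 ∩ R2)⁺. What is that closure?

X1, X2, X3, X4, X5

R1 ∩ R2 = {X1, X2, X4}.
X4 → X5 applies, adding X5
X5 → X1, X3 applies, adding X3
Closure: {X1, X2, X3, X4, X5}.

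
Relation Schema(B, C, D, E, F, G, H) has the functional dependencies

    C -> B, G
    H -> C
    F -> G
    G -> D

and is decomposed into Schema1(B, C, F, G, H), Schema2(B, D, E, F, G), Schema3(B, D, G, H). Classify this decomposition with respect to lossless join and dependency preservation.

Lossless test (chase): Rows 1 and 3 agree on H; apply H→C and equate their C entries. Rows 1 and 2 agree on G; apply G→D and equate their D entries. No row becomes fully distinguished — the join is lossy.
Dependency preservation: every FD's attributes lie within a single fragment, so each can be enforced locally — preserved.

lossy but dependency-preserving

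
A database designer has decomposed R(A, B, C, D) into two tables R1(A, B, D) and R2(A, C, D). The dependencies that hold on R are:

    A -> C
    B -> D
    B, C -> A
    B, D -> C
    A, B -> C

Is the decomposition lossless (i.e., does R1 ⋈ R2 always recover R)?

Yes

Common attributes: R1 ∩ R2 = {A, D}.
Closure of {A, D}: A → C applies, adding C. So (A, D)⁺ = {A, C, D}.
This closure contains every attribute of R2, so R1 ∩ R2 → R2. The join is lossless.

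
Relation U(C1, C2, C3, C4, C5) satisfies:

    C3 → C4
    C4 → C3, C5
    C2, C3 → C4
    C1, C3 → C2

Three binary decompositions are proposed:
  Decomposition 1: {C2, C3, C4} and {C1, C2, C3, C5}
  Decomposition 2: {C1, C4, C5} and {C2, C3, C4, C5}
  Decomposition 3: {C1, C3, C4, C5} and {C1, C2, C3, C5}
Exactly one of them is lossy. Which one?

Decomposition 1: common = {C2, C3}, closure = {C2, C3, C4, C5} → lossless.
Decomposition 2: common = {C4, C5}, closure = {C3, C4, C5} → lossy.
Decomposition 3: common = {C1, C3, C5}, closure = {C1, C2, C3, C4, C5} → lossless.

Decomposition 2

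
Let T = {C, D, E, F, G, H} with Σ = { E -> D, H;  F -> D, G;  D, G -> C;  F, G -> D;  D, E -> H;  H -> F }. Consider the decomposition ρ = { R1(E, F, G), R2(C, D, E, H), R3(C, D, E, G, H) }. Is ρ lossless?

Chase test. Columns are C, D, E, F, G, H; row i has aⱼ where attribute j ∈ Ri, else bᵢⱼ.
Initial tableau (one row per fragment):
  row 1: b11 b12 a3 a4 a5 b16
  row 2: a1 a2 a3 b24 b25 a6
  row 3: a1 a2 a3 b34 a5 a6
Rows 1 and 2 agree on E; apply E→D, H and equate their D, H entries.
Rows 1 and 3 agree on D, G; apply D, G→C and equate their C entries.
Rows 1 and 2 agree on H; apply H→F and equate their F entries.
Rows 1 and 3 agree on H; apply H→F and equate their F entries.
Rows 1 and 2 agree on F; apply F→D, G and equate their D, G entries.
Row 1 is now all distinguished symbols — the join is lossless.

Yes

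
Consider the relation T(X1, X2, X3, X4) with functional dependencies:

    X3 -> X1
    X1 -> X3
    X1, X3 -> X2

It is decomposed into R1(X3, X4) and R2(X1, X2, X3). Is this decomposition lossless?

Common attributes: R1 ∩ R2 = {X3}.
Closure of {X3}: X3 → X1 applies, adding X1; X1, X3 → X2 applies, adding X2. So (X3)⁺ = {X1, X2, X3}.
This closure contains every attribute of R2, so R1 ∩ R2 → R2. The join is lossless.

Yes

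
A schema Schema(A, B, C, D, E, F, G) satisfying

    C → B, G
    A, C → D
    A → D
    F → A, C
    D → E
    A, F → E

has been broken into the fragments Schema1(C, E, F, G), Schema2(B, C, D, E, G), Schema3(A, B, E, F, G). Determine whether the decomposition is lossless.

Chase test. Columns are A, B, C, D, E, F, G; row i has aⱼ where attribute j ∈ Schemai, else bᵢⱼ.
Initial tableau (one row per fragment):
  row 1: b11 b12 a3 b14 a5 a6 a7
  row 2: b21 a2 a3 a4 a5 b26 a7
  row 3: a1 a2 b33 b34 a5 a6 a7
Rows 1 and 2 agree on C; apply C→B, G and equate their B, G entries.
Rows 1 and 3 agree on F; apply F→A, C and equate their A, C entries.
Rows 1 and 3 agree on A, C; apply A, C→D and equate their D entries.
No row becomes fully distinguished — the join is lossy.

No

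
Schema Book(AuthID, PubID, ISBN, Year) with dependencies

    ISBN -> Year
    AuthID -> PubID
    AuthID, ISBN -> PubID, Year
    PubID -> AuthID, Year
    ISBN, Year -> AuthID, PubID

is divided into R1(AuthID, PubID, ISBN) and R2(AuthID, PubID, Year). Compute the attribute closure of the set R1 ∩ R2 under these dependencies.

AuthID, PubID, Year

R1 ∩ R2 = {AuthID, PubID}.
PubID → AuthID, Year applies, adding Year
Closure: {AuthID, PubID, Year}.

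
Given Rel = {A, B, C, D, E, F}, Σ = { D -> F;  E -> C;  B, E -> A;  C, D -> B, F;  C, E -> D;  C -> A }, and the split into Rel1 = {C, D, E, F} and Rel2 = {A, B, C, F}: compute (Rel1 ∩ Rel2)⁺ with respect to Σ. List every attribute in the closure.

Rel1 ∩ Rel2 = {C, F}.
C → A applies, adding A
Closure: {A, C, F}.

A, C, F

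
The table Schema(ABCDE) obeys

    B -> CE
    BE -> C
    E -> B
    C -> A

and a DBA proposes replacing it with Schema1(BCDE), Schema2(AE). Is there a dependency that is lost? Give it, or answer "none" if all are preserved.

Check C → A: no single fragment contains all of {AC}, and the restricted closure of {C} across the fragments never reaches {A}.
B → CE is preserved.
BE → C is preserved.
E → B is preserved.

C -> A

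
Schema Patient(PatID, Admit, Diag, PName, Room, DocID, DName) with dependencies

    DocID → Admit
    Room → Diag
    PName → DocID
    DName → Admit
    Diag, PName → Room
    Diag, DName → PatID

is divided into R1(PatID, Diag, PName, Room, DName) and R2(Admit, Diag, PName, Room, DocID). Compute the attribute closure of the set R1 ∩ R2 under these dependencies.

R1 ∩ R2 = {Diag, PName, Room}.
PName → DocID applies, adding DocID
DocID → Admit applies, adding Admit
Closure: {Admit, Diag, PName, Room, DocID}.

Admit, Diag, PName, Room, DocID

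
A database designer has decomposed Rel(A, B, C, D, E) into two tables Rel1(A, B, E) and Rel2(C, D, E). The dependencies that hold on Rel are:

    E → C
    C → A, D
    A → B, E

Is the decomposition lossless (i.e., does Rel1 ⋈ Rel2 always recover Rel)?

Common attributes: Rel1 ∩ Rel2 = {E}.
Closure of {E}: E → C applies, adding C; C → A, D applies, adding A, D; A → B, E applies, adding B. So (E)⁺ = {A, B, C, D, E}.
This closure contains every attribute of Rel1, so Rel1 ∩ Rel2 → Rel1. The join is lossless.

Yes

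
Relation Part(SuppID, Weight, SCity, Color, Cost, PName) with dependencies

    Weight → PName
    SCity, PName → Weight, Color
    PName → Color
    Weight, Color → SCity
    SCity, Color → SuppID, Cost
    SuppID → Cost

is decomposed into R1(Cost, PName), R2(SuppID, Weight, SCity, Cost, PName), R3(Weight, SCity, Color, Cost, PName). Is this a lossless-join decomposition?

Chase test. Columns are SuppID, Weight, SCity, Color, Cost, PName; row i has aⱼ where attribute j ∈ Ri, else bᵢⱼ.
Initial tableau (one row per fragment):
  row 1: b11 b12 b13 b14 a5 a6
  row 2: a1 a2 a3 b24 a5 a6
  row 3: b31 a2 a3 a4 a5 a6
Rows 2 and 3 agree on SCity, PName; apply SCity, PName→Weight, Color and equate their Weight, Color entries.
Rows 1 and 2 agree on PName; apply PName→Color and equate their Color entries.
Rows 2 and 3 agree on SCity, Color; apply SCity, Color→SuppID, Cost and equate their SuppID, Cost entries.
Row 2 is now all distinguished symbols — the join is lossless.

Yes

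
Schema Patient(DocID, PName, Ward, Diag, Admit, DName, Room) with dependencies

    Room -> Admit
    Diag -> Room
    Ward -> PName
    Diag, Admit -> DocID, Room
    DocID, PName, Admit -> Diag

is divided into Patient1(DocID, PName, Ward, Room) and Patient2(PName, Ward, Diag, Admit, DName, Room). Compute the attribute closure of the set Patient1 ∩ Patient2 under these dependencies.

Patient1 ∩ Patient2 = {PName, Ward, Room}.
Room → Admit applies, adding Admit
Closure: {PName, Ward, Admit, Room}.

PName, Ward, Admit, Room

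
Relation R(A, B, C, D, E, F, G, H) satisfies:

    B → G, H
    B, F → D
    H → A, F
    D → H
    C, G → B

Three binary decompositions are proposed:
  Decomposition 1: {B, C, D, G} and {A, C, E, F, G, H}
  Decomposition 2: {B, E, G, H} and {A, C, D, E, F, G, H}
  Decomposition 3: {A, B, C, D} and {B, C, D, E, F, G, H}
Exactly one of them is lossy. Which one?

Decomposition 1: common = {C, G}, closure = {A, B, C, D, F, G, H} → lossless.
Decomposition 2: common = {E, G, H}, closure = {A, E, F, G, H} → lossy.
Decomposition 3: common = {B, C, D}, closure = {A, B, C, D, F, G, H} → lossless.

Decomposition 2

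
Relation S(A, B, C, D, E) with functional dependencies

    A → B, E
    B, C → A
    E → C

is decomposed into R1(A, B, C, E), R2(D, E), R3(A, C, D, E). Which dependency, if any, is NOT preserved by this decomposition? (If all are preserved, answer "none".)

A → B, E lies within R1.
B, C → A lies within R1.
E → C lies within R1.
Every dependency is enforceable on the fragments, so the decomposition is dependency-preserving.

none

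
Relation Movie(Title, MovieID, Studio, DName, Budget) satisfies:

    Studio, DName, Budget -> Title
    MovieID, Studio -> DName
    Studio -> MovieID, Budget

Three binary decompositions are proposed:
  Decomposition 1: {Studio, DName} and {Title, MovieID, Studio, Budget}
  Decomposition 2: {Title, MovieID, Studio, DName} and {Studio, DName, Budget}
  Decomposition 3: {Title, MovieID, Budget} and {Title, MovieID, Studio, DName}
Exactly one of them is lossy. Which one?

Decomposition 1: common = {Studio}, closure = {Title, MovieID, Studio, DName, Budget} → lossless.
Decomposition 2: common = {Studio, DName}, closure = {Title, MovieID, Studio, DName, Budget} → lossless.
Decomposition 3: common = {Title, MovieID}, closure = {Title, MovieID} → lossy.

Decomposition 3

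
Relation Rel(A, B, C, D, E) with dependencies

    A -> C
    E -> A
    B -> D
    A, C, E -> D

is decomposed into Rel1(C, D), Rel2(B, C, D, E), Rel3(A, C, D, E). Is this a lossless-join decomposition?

Chase test. Columns are A, B, C, D, E; row i has aⱼ where attribute j ∈ Reli, else bᵢⱼ.
Initial tableau (one row per fragment):
  row 1: b11 b12 a3 a4 b15
  row 2: b21 a2 a3 a4 a5
  row 3: a1 b32 a3 a4 a5
Rows 2 and 3 agree on E; apply E→A and equate their A entries.
Row 2 is now all distinguished symbols — the join is lossless.

Yes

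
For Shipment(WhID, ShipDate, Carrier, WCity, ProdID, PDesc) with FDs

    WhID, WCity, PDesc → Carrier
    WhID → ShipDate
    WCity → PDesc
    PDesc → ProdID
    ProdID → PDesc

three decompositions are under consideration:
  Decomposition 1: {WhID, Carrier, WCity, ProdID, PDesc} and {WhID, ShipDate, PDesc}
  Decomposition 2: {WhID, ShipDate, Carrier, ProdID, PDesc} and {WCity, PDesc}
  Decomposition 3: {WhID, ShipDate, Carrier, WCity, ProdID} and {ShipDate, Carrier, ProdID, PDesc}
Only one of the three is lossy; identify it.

Decomposition 2

Decomposition 1: common = {WhID, PDesc}, closure = {WhID, ShipDate, ProdID, PDesc} → lossless.
Decomposition 2: common = {PDesc}, closure = {ProdID, PDesc} → lossy.
Decomposition 3: common = {ShipDate, Carrier, ProdID}, closure = {ShipDate, Carrier, ProdID, PDesc} → lossless.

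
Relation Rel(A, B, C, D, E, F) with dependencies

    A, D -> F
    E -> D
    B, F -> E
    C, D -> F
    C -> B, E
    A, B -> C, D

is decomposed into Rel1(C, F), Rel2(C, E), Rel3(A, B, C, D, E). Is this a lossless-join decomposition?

Yes

Chase test. Columns are A, B, C, D, E, F; row i has aⱼ where attribute j ∈ Reli, else bᵢⱼ.
Initial tableau (one row per fragment):
  row 1: b11 b12 a3 b14 b15 a6
  row 2: b21 b22 a3 b24 a5 b26
  row 3: a1 a2 a3 a4 a5 b36
Rows 2 and 3 agree on E; apply E→D and equate their D entries.
Rows 2 and 3 agree on C, D; apply C, D→F and equate their F entries.
Rows 1 and 2 agree on C; apply C→B, E and equate their B, E entries.
Rows 1 and 3 agree on C; apply C→B, E and equate their B, E entries.
Rows 1 and 2 agree on E; apply E→D and equate their D entries.
Rows 1 and 2 agree on C, D; apply C, D→F and equate their F entries.
Row 3 is now all distinguished symbols — the join is lossless.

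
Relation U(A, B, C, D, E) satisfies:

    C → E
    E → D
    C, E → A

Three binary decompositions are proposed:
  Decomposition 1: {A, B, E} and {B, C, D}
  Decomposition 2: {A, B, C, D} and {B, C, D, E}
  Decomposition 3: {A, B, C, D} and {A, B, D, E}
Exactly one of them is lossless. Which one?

Decomposition 1: common = {B}, closure = {B} → lossy.
Decomposition 2: common = {B, C, D}, closure = {A, B, C, D, E} → lossless.
Decomposition 3: common = {A, B, D}, closure = {A, B, D} → lossy.

Decomposition 2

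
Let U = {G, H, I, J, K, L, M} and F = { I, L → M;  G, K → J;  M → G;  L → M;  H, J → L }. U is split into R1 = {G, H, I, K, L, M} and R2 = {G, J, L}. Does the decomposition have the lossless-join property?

No

Common attributes: R1 ∩ R2 = {G, L}.
Closure of {G, L}: L → M applies, adding M. So (G, L)⁺ = {G, L, M}.
The closure contains neither all of R1 = {G, H, I, K, L, M} nor all of R2 = {G, J, L}, so the common attributes are not a superkey of either fragment. The join is lossy.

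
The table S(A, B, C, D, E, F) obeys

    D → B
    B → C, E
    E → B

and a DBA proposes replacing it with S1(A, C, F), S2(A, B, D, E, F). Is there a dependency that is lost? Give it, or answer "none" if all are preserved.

Check B → C, E: no single fragment contains all of {B, C, E}, and the restricted closure of {B} across the fragments never reaches {C, E}.
D → B is preserved.
E → B is preserved.

B → C, E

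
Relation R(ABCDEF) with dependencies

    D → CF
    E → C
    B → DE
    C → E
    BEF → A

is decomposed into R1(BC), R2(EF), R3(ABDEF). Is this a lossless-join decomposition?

Yes

Chase test. Columns are ABCDEF; row i has aⱼ where attribute j ∈ Ri, else bᵢⱼ.
Initial tableau (one row per fragment):
  row 1: b11 a2 a3 b14 b15 b16
  row 2: b21 b22 b23 b24 a5 a6
  row 3: a1 a2 b33 a4 a5 a6
Rows 2 and 3 agree on E; apply E→C and equate their C entries.
Rows 1 and 3 agree on B; apply B→DE and equate their DE entries.
Rows 1 and 3 agree on D; apply D→CF and equate their CF entries.
Rows 1 and 3 agree on BEF; apply BEF→A and equate their A entries.
Row 1 is now all distinguished symbols — the join is lossless.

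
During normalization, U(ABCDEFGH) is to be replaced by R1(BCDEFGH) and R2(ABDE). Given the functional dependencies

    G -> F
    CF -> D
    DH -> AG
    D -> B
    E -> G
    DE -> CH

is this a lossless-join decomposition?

Yes

Common attributes: R1 ∩ R2 = {BDE}.
Closure of {BDE}: E → G applies, adding G; DE → CH applies, adding CH; G → F applies, adding F; DH → AG applies, adding A. So (BDE)⁺ = {ABCDEFGH}.
This closure contains every attribute of R1, so R1 ∩ R2 → R1. The join is lossless.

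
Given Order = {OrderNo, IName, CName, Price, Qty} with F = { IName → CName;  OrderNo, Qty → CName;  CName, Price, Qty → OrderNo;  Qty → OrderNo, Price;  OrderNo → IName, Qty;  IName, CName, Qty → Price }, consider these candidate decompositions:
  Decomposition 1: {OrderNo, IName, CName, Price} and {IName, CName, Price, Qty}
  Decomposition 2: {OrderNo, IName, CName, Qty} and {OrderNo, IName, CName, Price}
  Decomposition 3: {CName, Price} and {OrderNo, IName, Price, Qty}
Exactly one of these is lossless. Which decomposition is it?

Decomposition 2

Decomposition 1: common = {IName, CName, Price}, closure = {IName, CName, Price} → lossy.
Decomposition 2: common = {OrderNo, IName, CName}, closure = {OrderNo, IName, CName, Price, Qty} → lossless.
Decomposition 3: common = {Price}, closure = {Price} → lossy.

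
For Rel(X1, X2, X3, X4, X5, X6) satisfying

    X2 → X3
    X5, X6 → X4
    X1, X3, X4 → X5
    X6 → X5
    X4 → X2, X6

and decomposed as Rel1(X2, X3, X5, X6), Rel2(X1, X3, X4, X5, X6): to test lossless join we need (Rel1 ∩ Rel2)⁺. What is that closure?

X2, X3, X4, X5, X6

Rel1 ∩ Rel2 = {X3, X5, X6}.
X5, X6 → X4 applies, adding X4
X4 → X2, X6 applies, adding X2
Closure: {X2, X3, X4, X5, X6}.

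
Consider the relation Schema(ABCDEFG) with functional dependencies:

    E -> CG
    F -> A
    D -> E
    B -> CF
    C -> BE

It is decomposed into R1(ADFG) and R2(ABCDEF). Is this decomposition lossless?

Common attributes: R1 ∩ R2 = {ADF}.
Closure of {ADF}: D → E applies, adding E; E → CG applies, adding CG; C → BE applies, adding B. So (ADF)⁺ = {ABCDEFG}.
This closure contains every attribute of R1, so R1 ∩ R2 → R1. The join is lossless.

Yes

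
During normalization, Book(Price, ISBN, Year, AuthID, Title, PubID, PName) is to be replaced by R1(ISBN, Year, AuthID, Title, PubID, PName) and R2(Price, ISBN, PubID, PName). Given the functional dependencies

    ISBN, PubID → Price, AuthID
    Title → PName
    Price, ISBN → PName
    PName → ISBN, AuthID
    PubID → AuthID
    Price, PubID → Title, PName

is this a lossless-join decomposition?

Yes

Common attributes: R1 ∩ R2 = {ISBN, PubID, PName}.
Closure of {ISBN, PubID, PName}: ISBN, PubID → Price, AuthID applies, adding Price, AuthID; Price, PubID → Title, PName applies, adding Title. So (ISBN, PubID, PName)⁺ = {Price, ISBN, AuthID, Title, PubID, PName}.
This closure contains every attribute of R2, so R1 ∩ R2 → R2. The join is lossless.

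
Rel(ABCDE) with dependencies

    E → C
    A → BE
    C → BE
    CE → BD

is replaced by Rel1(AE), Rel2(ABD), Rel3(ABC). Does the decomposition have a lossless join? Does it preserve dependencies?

lossless but not dependency-preserving

Lossless test (chase): Rows 1 and 2 agree on A; apply A→BE and equate their BE entries. Rows 1 and 3 agree on A; apply A→BE and equate their BE entries. Rows 1 and 2 agree on E; apply E→C and equate their C entries. Rows 1 and 3 agree on E; apply E→C and equate their C entries. Rows 1 and 2 agree on CE; apply CE→BD and equate their BD entries. Rows 1 and 3 agree on CE; apply CE→BD and equate their BD entries. Row 1 is now all distinguished symbols — the join is lossless.
Dependency preservation: the restricted closure of {E} across the fragments never reaches {C}, so E → C cannot be enforced without a join — not preserved.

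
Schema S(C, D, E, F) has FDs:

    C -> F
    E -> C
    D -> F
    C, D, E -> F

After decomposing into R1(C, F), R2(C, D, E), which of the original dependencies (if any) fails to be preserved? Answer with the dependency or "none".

D -> F

Check D → F: no single fragment contains all of {D, F}, and the restricted closure of {D} across the fragments never reaches {F}.
C → F is preserved.
E → C is preserved.
C, D, E → F is preserved.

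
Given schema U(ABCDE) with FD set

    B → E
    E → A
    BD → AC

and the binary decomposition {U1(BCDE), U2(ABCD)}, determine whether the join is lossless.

Yes

Common attributes: U1 ∩ U2 = {BCD}.
Closure of {BCD}: B → E applies, adding E; E → A applies, adding A. So (BCD)⁺ = {ABCDE}.
This closure contains every attribute of U1, so U1 ∩ U2 → U1. The join is lossless.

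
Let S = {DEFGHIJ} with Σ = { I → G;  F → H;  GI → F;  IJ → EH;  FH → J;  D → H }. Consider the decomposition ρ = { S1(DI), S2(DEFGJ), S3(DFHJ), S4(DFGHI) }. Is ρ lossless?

Chase test. Columns are DEFGHIJ; row i has aⱼ where attribute j ∈ Si, else bᵢⱼ.
Initial tableau (one row per fragment):
  row 1: a1 b12 b13 b14 b15 a6 b17
  row 2: a1 a2 a3 a4 b25 b26 a7
  row 3: a1 b32 a3 b34 a5 b36 a7
  row 4: a1 b42 a3 a4 a5 a6 b47
Rows 1 and 4 agree on I; apply I→G and equate their G entries.
Rows 2 and 3 agree on F; apply F→H and equate their H entries.
Rows 1 and 4 agree on GI; apply GI→F and equate their F entries.
Rows 2 and 4 agree on FH; apply FH→J and equate their J entries.
Rows 1 and 2 agree on D; apply D→H and equate their H entries.
Rows 1 and 2 agree on FH; apply FH→J and equate their J entries.
Rows 1 and 4 agree on IJ; apply IJ→EH and equate their EH entries.
No row becomes fully distinguished — the join is lossy.

No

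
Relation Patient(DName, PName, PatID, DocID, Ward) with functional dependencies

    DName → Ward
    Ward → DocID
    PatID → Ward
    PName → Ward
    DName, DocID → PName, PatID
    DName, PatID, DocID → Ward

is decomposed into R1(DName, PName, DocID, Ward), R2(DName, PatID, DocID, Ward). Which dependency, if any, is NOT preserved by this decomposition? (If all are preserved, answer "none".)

DName → Ward lies within R1.
Ward → DocID lies within R1.
PatID → Ward lies within R2.
PName → Ward lies within R1.
DName, DocID → PName, PatID: restricted closure across fragments reaches PName, PatID.
DName, PatID, DocID → Ward lies within R2.
Every dependency is enforceable on the fragments, so the decomposition is dependency-preserving.

none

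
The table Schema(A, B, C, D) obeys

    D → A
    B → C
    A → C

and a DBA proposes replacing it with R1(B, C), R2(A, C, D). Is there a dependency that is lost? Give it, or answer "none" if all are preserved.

none

D → A lies within R2.
B → C lies within R1.
A → C lies within R2.
Every dependency is enforceable on the fragments, so the decomposition is dependency-preserving.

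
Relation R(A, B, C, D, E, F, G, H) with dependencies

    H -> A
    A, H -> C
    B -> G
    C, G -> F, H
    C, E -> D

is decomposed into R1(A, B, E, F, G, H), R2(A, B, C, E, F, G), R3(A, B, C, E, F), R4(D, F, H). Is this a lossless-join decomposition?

Chase test. Columns are A, B, C, D, E, F, G, H; row i has aⱼ where attribute j ∈ Ri, else bᵢⱼ.
Initial tableau (one row per fragment):
  row 1: a1 a2 b13 b14 a5 a6 a7 a8
  row 2: a1 a2 a3 b24 a5 a6 a7 b28
  row 3: a1 a2 a3 b34 a5 a6 b37 b38
  row 4: b41 b42 b43 a4 b45 a6 b47 a8
Rows 1 and 4 agree on H; apply H→A and equate their A entries.
Rows 1 and 4 agree on A, H; apply A, H→C and equate their C entries.
Rows 1 and 3 agree on B; apply B→G and equate their G entries.
Rows 2 and 3 agree on C, G; apply C, G→F, H and equate their F, H entries.
Rows 2 and 3 agree on C, E; apply C, E→D and equate their D entries.
No row becomes fully distinguished — the join is lossy.

No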